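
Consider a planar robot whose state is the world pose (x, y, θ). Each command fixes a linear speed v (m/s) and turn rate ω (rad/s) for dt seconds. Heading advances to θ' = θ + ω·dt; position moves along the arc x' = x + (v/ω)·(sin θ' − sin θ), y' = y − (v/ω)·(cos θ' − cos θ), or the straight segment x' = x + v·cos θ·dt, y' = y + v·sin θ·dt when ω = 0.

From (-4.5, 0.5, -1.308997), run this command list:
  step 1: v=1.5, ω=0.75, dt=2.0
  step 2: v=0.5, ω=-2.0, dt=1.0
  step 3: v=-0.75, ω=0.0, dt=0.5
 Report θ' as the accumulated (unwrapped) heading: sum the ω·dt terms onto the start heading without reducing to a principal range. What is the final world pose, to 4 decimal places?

step 1: θ'=0.1910 (R=2.0000) → pose (-2.1885, -0.9460, 0.1910)
step 2: θ'=-1.8090 (R=-0.2500) → pose (-1.8981, -1.2504, -1.8090)
step 3: θ'=-1.8090 (straight) → pose (-1.8096, -0.8860, -1.8090)

(-1.8096, -0.8860, -1.8090)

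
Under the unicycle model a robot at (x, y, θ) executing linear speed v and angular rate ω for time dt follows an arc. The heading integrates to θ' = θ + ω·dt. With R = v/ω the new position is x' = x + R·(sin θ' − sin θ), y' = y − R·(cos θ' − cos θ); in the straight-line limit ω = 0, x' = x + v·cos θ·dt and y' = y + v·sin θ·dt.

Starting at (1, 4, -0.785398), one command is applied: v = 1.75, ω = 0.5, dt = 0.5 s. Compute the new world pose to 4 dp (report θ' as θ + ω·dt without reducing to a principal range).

(1.6892, 3.4646, -0.5354)

θ' = -0.7854 + 0.5·0.5 = -0.5354
R = v/ω = 1.75/0.5 = 3.5000
x' = 1 + 3.5000·(sin -0.5354 − sin -0.7854) = 1.6892
y' = 4 − 3.5000·(cos -0.5354 − cos -0.7854) = 3.4646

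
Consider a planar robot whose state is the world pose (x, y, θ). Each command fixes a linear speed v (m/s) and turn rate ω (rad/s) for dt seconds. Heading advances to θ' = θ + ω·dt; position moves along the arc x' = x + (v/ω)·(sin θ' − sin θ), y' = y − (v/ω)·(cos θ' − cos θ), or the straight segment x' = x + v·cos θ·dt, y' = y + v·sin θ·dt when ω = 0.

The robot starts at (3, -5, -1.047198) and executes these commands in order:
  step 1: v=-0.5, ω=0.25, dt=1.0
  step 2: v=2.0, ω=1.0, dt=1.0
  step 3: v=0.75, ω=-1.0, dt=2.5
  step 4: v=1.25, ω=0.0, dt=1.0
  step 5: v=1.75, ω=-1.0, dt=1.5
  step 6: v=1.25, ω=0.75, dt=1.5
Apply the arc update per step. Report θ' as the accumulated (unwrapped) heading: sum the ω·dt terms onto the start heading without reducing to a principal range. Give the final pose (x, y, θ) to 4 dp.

(0.2688, -7.3910, -2.6722)

step 1: θ'=-0.7972 (R=-2.0000) → pose (2.6988, -4.6026, -0.7972)
step 2: θ'=0.2028 (R=2.0000) → pose (4.5324, -5.1642, 0.2028)
step 3: θ'=-2.2972 (R=-0.7500) → pose (5.2441, -6.3969, -2.2972)
step 4: θ'=-2.2972 (straight) → pose (4.4139, -7.3314, -2.2972)
step 5: θ'=-3.7972 (R=-1.7500) → pose (2.0388, -7.5563, -3.7972)
step 6: θ'=-2.6722 (R=1.6667) → pose (0.2688, -7.3910, -2.6722)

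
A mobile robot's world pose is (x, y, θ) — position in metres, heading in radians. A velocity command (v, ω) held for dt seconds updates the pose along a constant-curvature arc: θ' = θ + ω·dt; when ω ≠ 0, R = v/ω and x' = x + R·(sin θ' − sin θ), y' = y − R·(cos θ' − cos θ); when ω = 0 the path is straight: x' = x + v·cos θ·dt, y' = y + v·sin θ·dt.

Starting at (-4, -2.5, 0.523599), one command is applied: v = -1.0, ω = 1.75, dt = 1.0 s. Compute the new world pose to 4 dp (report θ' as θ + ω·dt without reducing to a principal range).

θ' = 0.5236 + 1.75·1.0 = 2.2736
R = v/ω = -1.0/1.75 = -0.5714
x' = -4 + -0.5714·(sin 2.2736 − sin 0.5236) = -4.1503
y' = -2.5 − -0.5714·(cos 2.2736 − cos 0.5236) = -3.3642

(-4.1503, -3.3642, 2.2736)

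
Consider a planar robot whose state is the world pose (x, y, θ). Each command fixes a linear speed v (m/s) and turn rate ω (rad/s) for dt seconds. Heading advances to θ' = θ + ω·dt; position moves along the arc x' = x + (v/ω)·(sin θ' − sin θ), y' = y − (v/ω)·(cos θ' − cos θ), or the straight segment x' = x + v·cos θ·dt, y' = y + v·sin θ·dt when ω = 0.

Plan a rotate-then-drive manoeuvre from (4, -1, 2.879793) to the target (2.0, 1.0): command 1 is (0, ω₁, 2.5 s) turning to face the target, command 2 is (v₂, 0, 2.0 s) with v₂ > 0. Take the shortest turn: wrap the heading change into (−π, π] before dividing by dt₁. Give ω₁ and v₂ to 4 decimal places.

heading to target = atan2(1−-1, 2−4) = 2.3562
Δθ = wrap(2.3562 − 2.8798) = -0.5236; ω₁ = Δθ/dt₁ = -0.2094
distance = √((2−4)² + (1−-1)²) = 2.8284; v₂ = distance/dt₂ = 1.4142

ω₁ = -0.2094, v₂ = 1.4142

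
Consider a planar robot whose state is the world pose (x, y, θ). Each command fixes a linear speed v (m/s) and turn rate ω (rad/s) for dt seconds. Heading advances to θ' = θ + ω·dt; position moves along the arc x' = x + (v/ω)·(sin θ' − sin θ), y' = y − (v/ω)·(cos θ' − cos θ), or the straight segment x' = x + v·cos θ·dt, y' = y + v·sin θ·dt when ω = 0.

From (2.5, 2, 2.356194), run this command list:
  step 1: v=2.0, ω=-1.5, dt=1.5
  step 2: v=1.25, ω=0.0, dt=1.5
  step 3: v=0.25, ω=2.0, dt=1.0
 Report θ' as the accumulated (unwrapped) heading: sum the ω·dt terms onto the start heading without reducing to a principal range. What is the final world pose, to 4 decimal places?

step 1: θ'=0.1062 (R=-1.3333) → pose (3.3015, 4.2686, 0.1062)
step 2: θ'=0.1062 (straight) → pose (5.1659, 4.4674, 0.1062)
step 3: θ'=2.1062 (R=0.1250) → pose (5.2602, 4.6554, 2.1062)

(5.2602, 4.6554, 2.1062)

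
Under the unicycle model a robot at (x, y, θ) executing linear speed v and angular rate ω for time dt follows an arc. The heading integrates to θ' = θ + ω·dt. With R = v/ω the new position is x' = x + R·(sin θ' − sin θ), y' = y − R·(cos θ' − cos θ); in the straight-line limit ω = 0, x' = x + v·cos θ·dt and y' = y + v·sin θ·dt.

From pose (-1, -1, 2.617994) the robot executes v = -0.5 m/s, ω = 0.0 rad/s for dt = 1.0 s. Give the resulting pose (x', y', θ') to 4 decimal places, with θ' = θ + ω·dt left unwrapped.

(-0.5670, -1.2500, 2.6180)

θ' = 2.6180 + 0.0·1.0 = 2.6180
ω = 0 → straight: x' = -1 + -0.5·cos(2.6180)·1.0 = -0.5670
y' = -1 + -0.5·sin(2.6180)·1.0 = -1.2500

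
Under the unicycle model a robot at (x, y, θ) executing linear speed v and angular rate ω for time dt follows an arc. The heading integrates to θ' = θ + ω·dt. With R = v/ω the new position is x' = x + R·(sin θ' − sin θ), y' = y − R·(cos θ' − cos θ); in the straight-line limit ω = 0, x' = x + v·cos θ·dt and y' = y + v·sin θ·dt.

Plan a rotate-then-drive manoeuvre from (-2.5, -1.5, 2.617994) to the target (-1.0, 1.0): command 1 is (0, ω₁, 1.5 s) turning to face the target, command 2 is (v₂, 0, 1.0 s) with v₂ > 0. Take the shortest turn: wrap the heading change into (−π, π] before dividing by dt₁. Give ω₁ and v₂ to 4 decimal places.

ω₁ = -1.0584, v₂ = 2.9155

heading to target = atan2(1−-1.5, -1−-2.5) = 1.0304
Δθ = wrap(1.0304 − 2.6180) = -1.5876; ω₁ = Δθ/dt₁ = -1.0584
distance = √((-1−-2.5)² + (1−-1.5)²) = 2.9155; v₂ = distance/dt₂ = 2.9155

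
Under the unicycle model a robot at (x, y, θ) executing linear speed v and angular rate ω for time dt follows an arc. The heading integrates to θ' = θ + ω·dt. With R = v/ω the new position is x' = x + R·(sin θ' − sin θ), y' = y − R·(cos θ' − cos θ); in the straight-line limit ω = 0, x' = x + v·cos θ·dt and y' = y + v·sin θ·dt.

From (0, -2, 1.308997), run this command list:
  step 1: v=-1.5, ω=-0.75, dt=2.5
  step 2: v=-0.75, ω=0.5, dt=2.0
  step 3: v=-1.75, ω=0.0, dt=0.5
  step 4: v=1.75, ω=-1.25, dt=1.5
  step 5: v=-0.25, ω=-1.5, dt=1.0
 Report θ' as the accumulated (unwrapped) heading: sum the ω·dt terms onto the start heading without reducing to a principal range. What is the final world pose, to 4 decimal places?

step 1: θ'=-0.5660 (R=2.0000) → pose (-3.0044, -3.1705, -0.5660)
step 2: θ'=0.4340 (R=-1.5000) → pose (-4.4395, -3.0756, 0.4340)
step 3: θ'=0.4340 (straight) → pose (-5.2334, -3.4435, 0.4340)
step 4: θ'=-1.4410 (R=-1.4000) → pose (-3.2565, -4.5325, -1.4410)
step 5: θ'=-2.9410 (R=0.1667) → pose (-3.1244, -4.3477, -2.9410)

(-3.1244, -4.3477, -2.9410)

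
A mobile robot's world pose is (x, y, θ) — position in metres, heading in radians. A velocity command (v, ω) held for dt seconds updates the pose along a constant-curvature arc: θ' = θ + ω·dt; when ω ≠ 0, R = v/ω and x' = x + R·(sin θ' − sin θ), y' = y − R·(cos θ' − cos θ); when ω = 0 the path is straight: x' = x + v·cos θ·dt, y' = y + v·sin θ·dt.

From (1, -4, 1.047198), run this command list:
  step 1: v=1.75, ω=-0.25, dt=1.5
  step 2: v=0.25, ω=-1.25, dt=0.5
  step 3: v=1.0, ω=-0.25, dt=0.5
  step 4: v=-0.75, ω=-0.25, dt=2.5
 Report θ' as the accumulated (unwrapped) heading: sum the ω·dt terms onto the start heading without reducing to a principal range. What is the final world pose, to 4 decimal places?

step 1: θ'=0.6722 (R=-7.0000) → pose (2.7032, -2.0228, 0.6722)
step 2: θ'=0.0472 (R=-0.2000) → pose (2.8183, -1.9795, 0.0472)
step 3: θ'=-0.0778 (R=-4.0000) → pose (3.3179, -1.9872, -0.0778)
step 4: θ'=-0.7028 (R=3.0000) → pose (1.6120, -1.2854, -0.7028)

(1.6120, -1.2854, -0.7028)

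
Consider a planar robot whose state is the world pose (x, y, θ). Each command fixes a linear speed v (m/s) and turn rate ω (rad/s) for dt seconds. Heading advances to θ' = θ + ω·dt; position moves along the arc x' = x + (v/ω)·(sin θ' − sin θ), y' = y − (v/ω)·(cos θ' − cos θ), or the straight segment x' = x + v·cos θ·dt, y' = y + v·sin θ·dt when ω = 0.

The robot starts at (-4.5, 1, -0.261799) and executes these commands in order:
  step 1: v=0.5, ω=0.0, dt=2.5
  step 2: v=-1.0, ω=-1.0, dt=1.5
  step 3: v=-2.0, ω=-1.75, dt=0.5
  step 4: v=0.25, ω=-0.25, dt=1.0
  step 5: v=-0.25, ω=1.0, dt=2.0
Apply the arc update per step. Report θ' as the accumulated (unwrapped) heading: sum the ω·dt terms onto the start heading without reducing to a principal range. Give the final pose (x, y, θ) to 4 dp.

(-3.5471, 2.9231, -0.8868)

step 1: θ'=-0.2618 (straight) → pose (-3.2926, 0.6765, -0.2618)
step 2: θ'=-1.7618 (R=1.0000) → pose (-4.0156, 1.8322, -1.7618)
step 3: θ'=-2.6368 (R=1.1429) → pose (-3.4462, 2.6156, -2.6368)
step 4: θ'=-2.8868 (R=-1.0000) → pose (-3.6778, 2.5232, -2.8868)
step 5: θ'=-0.8868 (R=-0.2500) → pose (-3.5471, 2.9231, -0.8868)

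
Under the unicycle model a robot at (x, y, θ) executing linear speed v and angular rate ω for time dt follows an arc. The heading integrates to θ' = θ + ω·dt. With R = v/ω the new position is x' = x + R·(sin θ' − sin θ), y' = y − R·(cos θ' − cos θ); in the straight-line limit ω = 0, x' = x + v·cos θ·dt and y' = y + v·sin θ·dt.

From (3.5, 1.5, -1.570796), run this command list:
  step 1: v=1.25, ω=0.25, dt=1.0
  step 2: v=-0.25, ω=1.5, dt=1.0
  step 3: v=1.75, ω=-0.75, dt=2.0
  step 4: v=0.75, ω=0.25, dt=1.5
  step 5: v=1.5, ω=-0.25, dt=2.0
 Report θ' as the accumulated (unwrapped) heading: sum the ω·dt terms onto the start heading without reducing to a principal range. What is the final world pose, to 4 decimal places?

step 1: θ'=-1.3208 (R=5.0000) → pose (3.6554, 0.2630, -1.3208)
step 2: θ'=0.1792 (R=-0.1667) → pose (3.4642, 0.3857, 0.1792)
step 3: θ'=-1.3208 (R=-2.3333) → pose (6.1409, -1.3329, -1.3208)
step 4: θ'=-0.9458 (R=3.0000) → pose (6.6148, -2.3460, -0.9458)
step 5: θ'=-1.4458 (R=-6.0000) → pose (7.7022, -5.1086, -1.4458)

(7.7022, -5.1086, -1.4458)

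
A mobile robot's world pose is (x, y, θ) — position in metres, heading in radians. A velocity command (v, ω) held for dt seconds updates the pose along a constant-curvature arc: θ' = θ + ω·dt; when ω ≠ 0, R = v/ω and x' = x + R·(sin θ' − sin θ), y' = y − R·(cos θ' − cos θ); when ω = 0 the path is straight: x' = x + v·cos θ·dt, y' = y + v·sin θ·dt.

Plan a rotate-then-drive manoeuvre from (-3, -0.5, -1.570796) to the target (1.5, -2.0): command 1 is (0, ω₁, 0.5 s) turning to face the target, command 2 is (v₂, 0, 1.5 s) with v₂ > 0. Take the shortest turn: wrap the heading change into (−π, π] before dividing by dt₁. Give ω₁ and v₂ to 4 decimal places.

ω₁ = 2.4981, v₂ = 3.1623

heading to target = atan2(-2−-0.5, 1.5−-3) = -0.3218
Δθ = wrap(-0.3218 − -1.5708) = 1.2490; ω₁ = Δθ/dt₁ = 2.4981
distance = √((1.5−-3)² + (-2−-0.5)²) = 4.7434; v₂ = distance/dt₂ = 3.1623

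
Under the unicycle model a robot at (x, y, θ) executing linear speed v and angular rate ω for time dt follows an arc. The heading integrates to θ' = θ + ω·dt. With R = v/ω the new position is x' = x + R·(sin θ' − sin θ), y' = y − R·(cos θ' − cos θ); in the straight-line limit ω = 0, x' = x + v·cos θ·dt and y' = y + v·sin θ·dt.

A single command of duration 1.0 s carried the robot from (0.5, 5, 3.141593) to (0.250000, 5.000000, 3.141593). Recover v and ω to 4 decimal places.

Δθ = 3.141593 − 3.141593 = 0.000000
ω = Δθ/dt = 0.000000/1.0 = 0.0000
ω = 0 → v = (Δx·cos θ + Δy·sin θ)/dt = 0.2500

v = 0.2500, ω = 0.0000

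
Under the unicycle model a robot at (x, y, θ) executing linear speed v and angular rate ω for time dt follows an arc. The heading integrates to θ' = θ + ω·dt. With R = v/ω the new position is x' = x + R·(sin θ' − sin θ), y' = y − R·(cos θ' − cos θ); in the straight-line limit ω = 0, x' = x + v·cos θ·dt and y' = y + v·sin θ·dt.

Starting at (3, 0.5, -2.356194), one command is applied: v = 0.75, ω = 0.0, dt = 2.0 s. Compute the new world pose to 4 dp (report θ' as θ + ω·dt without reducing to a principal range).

(1.9393, -0.5607, -2.3562)

θ' = -2.3562 + 0.0·2.0 = -2.3562
ω = 0 → straight: x' = 3 + 0.75·cos(-2.3562)·2.0 = 1.9393
y' = 0.5 + 0.75·sin(-2.3562)·2.0 = -0.5607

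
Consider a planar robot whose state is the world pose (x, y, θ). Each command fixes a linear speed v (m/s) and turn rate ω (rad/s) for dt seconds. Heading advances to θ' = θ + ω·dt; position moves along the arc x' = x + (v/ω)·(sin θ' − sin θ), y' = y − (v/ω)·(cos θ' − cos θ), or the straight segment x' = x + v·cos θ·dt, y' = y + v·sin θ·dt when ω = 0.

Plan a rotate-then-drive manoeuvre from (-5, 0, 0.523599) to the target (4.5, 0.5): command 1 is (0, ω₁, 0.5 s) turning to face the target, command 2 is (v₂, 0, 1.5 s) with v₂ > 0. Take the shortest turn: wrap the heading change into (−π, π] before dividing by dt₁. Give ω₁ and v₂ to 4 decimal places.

heading to target = atan2(0.5−0, 4.5−-5) = 0.0526
Δθ = wrap(0.0526 − 0.5236) = -0.4710; ω₁ = Δθ/dt₁ = -0.9420
distance = √((4.5−-5)² + (0.5−0)²) = 9.5131; v₂ = distance/dt₂ = 6.3421

ω₁ = -0.9420, v₂ = 6.3421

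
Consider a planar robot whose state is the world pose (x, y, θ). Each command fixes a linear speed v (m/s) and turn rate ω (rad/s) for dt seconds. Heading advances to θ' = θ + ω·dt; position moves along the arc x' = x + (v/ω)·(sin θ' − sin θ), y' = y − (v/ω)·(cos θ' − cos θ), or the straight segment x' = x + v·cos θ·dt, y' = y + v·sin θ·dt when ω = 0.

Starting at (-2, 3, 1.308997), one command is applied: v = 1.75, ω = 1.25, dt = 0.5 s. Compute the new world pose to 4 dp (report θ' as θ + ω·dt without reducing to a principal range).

θ' = 1.3090 + 1.25·0.5 = 1.9340
R = v/ω = 1.75/1.25 = 1.4000
x' = -2 + 1.4000·(sin 1.9340 − sin 1.3090) = -2.0436
y' = 3 − 1.4000·(cos 1.9340 − cos 1.3090) = 3.8597

(-2.0436, 3.8597, 1.9340)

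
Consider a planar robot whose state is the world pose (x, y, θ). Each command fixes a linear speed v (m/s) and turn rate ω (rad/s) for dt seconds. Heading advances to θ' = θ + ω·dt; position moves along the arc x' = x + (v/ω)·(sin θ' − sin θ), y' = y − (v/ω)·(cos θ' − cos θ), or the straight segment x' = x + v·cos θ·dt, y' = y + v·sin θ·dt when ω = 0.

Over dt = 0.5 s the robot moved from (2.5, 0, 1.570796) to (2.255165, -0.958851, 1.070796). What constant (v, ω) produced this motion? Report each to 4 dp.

v = -2.0000, ω = -1.0000

Δθ = 1.070796 − 1.570796 = -0.500000
ω = Δθ/dt = -0.500000/0.5 = -1.0000
R = −Δy/(cos θ' − cos θ) = 2.0000
v = R·ω = 2.0000·-1.0000 = -2.0000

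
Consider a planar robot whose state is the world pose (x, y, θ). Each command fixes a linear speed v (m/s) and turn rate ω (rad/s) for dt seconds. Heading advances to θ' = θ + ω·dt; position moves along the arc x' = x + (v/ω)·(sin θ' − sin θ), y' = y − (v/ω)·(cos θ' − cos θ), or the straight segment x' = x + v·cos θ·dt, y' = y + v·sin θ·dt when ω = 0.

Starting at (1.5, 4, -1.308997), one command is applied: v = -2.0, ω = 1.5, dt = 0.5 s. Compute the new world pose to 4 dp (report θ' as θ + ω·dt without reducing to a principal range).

θ' = -1.3090 + 1.5·0.5 = -0.5590
R = v/ω = -2.0/1.5 = -1.3333
x' = 1.5 + -1.3333·(sin -0.5590 − sin -1.3090) = 0.9192
y' = 4 − -1.3333·(cos -0.5590 − cos -1.3090) = 4.7853

(0.9192, 4.7853, -0.5590)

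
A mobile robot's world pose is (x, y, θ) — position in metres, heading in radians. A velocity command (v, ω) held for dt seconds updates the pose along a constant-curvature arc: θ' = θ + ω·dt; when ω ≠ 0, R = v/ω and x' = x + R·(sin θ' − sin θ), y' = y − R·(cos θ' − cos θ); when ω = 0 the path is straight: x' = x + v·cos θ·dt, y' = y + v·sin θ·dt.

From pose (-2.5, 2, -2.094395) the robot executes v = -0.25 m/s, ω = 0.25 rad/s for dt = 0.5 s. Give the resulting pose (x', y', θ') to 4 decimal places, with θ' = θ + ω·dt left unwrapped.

(-2.4444, 2.1119, -1.9694)

θ' = -2.0944 + 0.25·0.5 = -1.9694
R = v/ω = -0.25/0.25 = -1.0000
x' = -2.5 + -1.0000·(sin -1.9694 − sin -2.0944) = -2.4444
y' = 2 − -1.0000·(cos -1.9694 − cos -2.0944) = 2.1119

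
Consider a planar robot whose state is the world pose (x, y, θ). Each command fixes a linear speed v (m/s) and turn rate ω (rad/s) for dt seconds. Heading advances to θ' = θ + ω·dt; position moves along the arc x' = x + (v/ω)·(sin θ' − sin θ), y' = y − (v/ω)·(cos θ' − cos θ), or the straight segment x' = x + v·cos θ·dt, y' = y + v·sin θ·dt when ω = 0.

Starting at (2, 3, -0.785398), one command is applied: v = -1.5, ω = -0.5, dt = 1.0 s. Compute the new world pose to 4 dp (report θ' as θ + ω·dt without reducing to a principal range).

(1.2427, 4.2767, -1.2854)

θ' = -0.7854 + -0.5·1.0 = -1.2854
R = v/ω = -1.5/-0.5 = 3.0000
x' = 2 + 3.0000·(sin -1.2854 − sin -0.7854) = 1.2427
y' = 3 − 3.0000·(cos -1.2854 − cos -0.7854) = 4.2767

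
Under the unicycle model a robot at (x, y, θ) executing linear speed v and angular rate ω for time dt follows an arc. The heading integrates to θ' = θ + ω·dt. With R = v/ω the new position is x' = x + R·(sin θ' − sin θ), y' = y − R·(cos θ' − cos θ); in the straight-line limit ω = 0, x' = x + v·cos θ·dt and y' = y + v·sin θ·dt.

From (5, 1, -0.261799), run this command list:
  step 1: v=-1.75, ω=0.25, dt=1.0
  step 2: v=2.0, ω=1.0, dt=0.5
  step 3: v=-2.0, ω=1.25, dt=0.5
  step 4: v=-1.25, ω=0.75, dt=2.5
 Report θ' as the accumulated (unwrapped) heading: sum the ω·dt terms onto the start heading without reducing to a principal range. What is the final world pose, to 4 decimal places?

(4.7882, -1.6181, 2.9882)

step 1: θ'=-0.0118 (R=-7.0000) → pose (3.2709, 1.2380, -0.0118)
step 2: θ'=0.4882 (R=2.0000) → pose (4.2325, 1.4715, 0.4882)
step 3: θ'=1.1132 (R=-1.6000) → pose (3.5476, 0.7653, 1.1132)
step 4: θ'=2.9882 (R=-1.6667) → pose (4.7882, -1.6181, 2.9882)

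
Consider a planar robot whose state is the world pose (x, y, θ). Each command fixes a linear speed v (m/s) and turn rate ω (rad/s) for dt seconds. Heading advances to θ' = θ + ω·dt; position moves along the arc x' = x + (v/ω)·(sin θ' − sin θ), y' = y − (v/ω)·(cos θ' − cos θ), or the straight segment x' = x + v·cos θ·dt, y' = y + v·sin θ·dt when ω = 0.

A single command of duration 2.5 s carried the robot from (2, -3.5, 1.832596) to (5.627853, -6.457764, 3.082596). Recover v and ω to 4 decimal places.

Δθ = 3.082596 − 1.832596 = 1.250000
ω = Δθ/dt = 1.250000/2.5 = 0.5000
R = Δx/(sin θ' − sin θ) = -4.0000
v = R·ω = -4.0000·0.5000 = -2.0000

v = -2.0000, ω = 0.5000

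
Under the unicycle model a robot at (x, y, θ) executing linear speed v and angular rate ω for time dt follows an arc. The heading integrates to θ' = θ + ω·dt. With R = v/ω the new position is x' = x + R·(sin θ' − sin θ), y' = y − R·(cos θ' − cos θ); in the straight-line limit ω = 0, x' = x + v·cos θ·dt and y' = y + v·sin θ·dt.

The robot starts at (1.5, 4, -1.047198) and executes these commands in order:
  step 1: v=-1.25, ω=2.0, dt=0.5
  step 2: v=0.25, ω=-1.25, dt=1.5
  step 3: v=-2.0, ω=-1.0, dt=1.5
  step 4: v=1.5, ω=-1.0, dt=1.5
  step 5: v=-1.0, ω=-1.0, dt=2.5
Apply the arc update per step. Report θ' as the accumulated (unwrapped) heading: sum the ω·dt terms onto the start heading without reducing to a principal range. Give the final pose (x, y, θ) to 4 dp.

(0.6602, 6.8201, -7.4222)

step 1: θ'=-0.0472 (R=-0.6250) → pose (0.9882, 4.3118, -0.0472)
step 2: θ'=-1.9222 (R=-0.2000) → pose (1.1666, 4.0432, -1.9222)
step 3: θ'=-3.4222 (R=2.0000) → pose (3.5982, 5.2765, -3.4222)
step 4: θ'=-4.9222 (R=-1.5000) → pose (2.5465, 7.0303, -4.9222)
step 5: θ'=-7.4222 (R=1.0000) → pose (0.6602, 6.8201, -7.4222)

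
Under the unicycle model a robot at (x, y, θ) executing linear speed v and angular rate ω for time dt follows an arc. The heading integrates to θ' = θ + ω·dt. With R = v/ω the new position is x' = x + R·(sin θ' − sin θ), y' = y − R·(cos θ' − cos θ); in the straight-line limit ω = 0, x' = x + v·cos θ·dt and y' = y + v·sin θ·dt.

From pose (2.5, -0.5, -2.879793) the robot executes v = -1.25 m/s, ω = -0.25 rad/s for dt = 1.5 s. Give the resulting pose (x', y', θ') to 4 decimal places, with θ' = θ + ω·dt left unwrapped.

(4.3589, -0.3616, -3.2548)

θ' = -2.8798 + -0.25·1.5 = -3.2548
R = v/ω = -1.25/-0.25 = 5.0000
x' = 2.5 + 5.0000·(sin -3.2548 − sin -2.8798) = 4.3589
y' = -0.5 − 5.0000·(cos -3.2548 − cos -2.8798) = -0.3616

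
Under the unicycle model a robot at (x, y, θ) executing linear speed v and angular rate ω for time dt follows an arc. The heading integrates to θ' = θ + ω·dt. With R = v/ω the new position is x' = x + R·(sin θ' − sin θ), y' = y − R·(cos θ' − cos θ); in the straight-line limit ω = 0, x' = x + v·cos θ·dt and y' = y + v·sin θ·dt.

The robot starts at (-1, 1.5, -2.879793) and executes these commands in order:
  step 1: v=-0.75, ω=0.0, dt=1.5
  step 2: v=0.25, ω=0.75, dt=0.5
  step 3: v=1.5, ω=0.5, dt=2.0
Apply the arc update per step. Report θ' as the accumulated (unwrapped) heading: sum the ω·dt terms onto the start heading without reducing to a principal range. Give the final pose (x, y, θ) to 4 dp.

step 1: θ'=-2.8798 (straight) → pose (0.0867, 1.7912, -2.8798)
step 2: θ'=-2.5048 (R=0.3333) → pose (-0.0253, 1.7372, -2.5048)
step 3: θ'=-1.5048 (R=3.0000) → pose (-1.2349, -0.8727, -1.5048)

(-1.2349, -0.8727, -1.5048)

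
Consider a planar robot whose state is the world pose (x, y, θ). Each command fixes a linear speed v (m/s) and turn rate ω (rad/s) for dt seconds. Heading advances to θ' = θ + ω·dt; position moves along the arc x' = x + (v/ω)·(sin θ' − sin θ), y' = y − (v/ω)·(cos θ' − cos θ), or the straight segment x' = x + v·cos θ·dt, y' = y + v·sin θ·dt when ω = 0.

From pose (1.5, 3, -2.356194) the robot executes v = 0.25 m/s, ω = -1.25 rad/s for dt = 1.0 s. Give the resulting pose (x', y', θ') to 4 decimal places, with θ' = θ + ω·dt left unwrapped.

(1.2690, 2.9626, -3.6062)

θ' = -2.3562 + -1.25·1.0 = -3.6062
R = v/ω = 0.25/-1.25 = -0.2000
x' = 1.5 + -0.2000·(sin -3.6062 − sin -2.3562) = 1.2690
y' = 3 − -0.2000·(cos -3.6062 − cos -2.3562) = 2.9626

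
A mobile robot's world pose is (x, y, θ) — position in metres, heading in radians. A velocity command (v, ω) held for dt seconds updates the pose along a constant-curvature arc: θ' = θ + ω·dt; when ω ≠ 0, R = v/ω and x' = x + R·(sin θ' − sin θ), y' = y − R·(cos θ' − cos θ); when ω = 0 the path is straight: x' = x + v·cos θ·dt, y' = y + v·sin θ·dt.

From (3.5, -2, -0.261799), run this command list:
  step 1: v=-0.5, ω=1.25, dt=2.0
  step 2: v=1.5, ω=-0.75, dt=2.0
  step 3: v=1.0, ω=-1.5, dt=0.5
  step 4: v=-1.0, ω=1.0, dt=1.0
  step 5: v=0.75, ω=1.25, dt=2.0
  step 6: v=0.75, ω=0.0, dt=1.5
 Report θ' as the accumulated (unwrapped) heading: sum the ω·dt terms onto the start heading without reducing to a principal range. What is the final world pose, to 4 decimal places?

(1.1540, 0.3193, 3.4882)

step 1: θ'=2.2382 (R=-0.4000) → pose (3.0823, -2.6340, 2.2382)
step 2: θ'=0.7382 (R=-2.0000) → pose (3.3072, 0.0833, 0.7382)
step 3: θ'=-0.0118 (R=-0.6667) → pose (3.7637, 0.2568, -0.0118)
step 4: θ'=0.9882 (R=-1.0000) → pose (2.9169, -0.1929, 0.9882)
step 5: θ'=3.4882 (R=0.6000) → pose (2.2121, 0.7015, 3.4882)
step 6: θ'=3.4882 (straight) → pose (1.1540, 0.3193, 3.4882)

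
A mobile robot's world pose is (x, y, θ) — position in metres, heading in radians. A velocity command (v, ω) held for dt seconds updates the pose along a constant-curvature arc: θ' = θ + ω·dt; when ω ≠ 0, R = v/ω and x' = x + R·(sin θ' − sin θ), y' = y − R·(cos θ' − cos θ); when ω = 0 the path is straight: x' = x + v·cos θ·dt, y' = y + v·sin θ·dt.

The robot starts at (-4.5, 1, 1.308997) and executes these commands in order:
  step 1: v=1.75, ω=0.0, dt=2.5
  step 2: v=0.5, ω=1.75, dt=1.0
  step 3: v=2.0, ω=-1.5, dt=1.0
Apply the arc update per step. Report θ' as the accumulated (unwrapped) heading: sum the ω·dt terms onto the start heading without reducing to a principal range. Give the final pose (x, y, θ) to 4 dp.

(-4.8433, 6.9291, 1.5590)

step 1: θ'=1.3090 (straight) → pose (-3.3677, 5.2259, 1.3090)
step 2: θ'=3.0590 (R=0.2857) → pose (-3.6201, 5.5846, 3.0590)
step 3: θ'=1.5590 (R=-1.3333) → pose (-4.8433, 6.9291, 1.5590)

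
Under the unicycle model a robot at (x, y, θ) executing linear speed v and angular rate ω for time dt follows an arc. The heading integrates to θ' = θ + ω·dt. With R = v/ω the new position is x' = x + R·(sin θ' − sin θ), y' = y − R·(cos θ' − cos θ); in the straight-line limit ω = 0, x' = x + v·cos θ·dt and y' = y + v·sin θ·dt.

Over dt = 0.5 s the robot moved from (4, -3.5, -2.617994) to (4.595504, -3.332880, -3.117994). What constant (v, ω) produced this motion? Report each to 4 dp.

Δθ = -3.117994 − -2.617994 = -0.500000
ω = Δθ/dt = -0.500000/0.5 = -1.0000
R = Δx/(sin θ' − sin θ) = 1.2500
v = R·ω = 1.2500·-1.0000 = -1.2500

v = -1.2500, ω = -1.0000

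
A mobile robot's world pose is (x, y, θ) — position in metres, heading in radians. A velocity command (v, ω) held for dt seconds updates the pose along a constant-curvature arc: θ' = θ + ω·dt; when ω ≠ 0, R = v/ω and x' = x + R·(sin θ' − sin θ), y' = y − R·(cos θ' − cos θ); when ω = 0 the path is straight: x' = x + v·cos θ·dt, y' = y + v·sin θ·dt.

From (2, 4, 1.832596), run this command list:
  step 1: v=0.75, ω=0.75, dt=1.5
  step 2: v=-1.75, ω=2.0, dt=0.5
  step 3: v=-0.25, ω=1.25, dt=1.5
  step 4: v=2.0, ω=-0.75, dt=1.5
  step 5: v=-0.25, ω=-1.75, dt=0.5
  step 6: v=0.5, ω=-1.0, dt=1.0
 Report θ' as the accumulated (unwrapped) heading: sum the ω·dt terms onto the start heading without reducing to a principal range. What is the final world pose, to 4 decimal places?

(3.0423, 2.9072, 2.8326)

step 1: θ'=2.9576 (R=1.0000) → pose (1.2170, 4.7243, 2.9576)
step 2: θ'=3.9576 (R=-0.8750) → pose (2.0145, 4.9850, 3.9576)
step 3: θ'=5.8326 (R=-0.2000) → pose (1.9559, 5.3021, 5.8326)
step 4: θ'=4.7076 (R=-2.6667) → pose (3.4612, 2.8888, 4.7076)
step 5: θ'=3.8326 (R=0.1429) → pose (3.5130, 2.9982, 3.8326)
step 6: θ'=2.8326 (R=-0.5000) → pose (3.0423, 2.9072, 2.8326)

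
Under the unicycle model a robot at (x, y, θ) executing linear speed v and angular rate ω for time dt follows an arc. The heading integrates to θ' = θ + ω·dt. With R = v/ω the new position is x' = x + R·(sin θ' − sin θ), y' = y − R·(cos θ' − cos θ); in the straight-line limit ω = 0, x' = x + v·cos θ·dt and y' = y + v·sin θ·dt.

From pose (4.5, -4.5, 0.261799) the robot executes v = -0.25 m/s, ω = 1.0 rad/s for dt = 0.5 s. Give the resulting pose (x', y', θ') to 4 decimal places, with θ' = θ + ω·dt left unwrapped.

θ' = 0.2618 + 1.0·0.5 = 0.7618
R = v/ω = -0.25/1.0 = -0.2500
x' = 4.5 + -0.2500·(sin 0.7618 − sin 0.2618) = 4.3921
y' = -4.5 − -0.2500·(cos 0.7618 − cos 0.2618) = -4.5606

(4.3921, -4.5606, 0.7618)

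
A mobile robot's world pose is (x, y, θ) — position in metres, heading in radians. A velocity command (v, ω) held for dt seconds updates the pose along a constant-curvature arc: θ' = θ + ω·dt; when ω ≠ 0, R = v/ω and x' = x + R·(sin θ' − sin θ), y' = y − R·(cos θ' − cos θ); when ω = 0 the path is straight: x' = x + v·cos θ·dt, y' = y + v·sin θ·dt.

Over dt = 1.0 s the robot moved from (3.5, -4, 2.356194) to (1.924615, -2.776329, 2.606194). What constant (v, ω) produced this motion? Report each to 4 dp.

Δθ = 2.606194 − 2.356194 = 0.250000
ω = Δθ/dt = 0.250000/1.0 = 0.2500
R = Δx/(sin θ' − sin θ) = 8.0000
v = R·ω = 8.0000·0.2500 = 2.0000

v = 2.0000, ω = 0.2500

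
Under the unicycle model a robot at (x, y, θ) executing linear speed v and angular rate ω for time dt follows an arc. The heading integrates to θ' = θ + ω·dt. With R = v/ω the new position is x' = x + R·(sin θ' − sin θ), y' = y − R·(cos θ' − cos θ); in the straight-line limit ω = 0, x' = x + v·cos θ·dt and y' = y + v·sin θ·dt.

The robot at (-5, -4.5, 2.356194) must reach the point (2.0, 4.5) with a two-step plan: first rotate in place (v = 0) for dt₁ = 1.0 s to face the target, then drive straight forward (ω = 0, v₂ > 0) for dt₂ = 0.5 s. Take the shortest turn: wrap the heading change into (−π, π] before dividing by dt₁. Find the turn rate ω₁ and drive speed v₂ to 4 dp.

ω₁ = -1.4464, v₂ = 22.8035

heading to target = atan2(4.5−-4.5, 2−-5) = 0.9098
Δθ = wrap(0.9098 − 2.3562) = -1.4464; ω₁ = Δθ/dt₁ = -1.4464
distance = √((2−-5)² + (4.5−-4.5)²) = 11.4018; v₂ = distance/dt₂ = 22.8035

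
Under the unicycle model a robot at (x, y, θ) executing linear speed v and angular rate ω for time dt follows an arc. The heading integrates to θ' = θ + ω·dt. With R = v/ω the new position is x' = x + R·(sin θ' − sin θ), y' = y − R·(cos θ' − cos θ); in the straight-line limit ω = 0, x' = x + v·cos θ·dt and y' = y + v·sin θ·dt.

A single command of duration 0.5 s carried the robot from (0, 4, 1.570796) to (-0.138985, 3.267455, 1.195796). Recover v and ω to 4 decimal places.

v = -1.5000, ω = -0.7500

Δθ = 1.195796 − 1.570796 = -0.375000
ω = Δθ/dt = -0.375000/0.5 = -0.7500
R = −Δy/(cos θ' − cos θ) = 2.0000
v = R·ω = 2.0000·-0.7500 = -1.5000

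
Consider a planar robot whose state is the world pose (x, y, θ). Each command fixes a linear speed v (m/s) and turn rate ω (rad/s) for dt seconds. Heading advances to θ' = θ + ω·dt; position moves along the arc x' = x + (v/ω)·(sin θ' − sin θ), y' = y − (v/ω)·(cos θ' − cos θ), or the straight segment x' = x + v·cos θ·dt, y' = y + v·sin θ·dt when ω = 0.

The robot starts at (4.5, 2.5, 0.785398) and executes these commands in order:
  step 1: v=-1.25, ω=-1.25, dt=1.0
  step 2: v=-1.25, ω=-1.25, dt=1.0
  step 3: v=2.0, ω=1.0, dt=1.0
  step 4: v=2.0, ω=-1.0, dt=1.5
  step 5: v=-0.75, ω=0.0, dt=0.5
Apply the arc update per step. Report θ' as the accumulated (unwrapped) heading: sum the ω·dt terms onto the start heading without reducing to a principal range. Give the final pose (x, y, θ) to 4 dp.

step 1: θ'=-0.4646 (R=1.0000) → pose (3.3448, 2.3131, -0.4646)
step 2: θ'=-1.7146 (R=1.0000) → pose (2.8032, 3.3504, -1.7146)
step 3: θ'=-0.7146 (R=2.0000) → pose (3.4719, 1.5531, -0.7146)
step 4: θ'=-2.2146 (R=-2.0000) → pose (3.7609, -1.1581, -2.2146)
step 5: θ'=-2.2146 (straight) → pose (3.9860, -0.8582, -2.2146)

(3.9860, -0.8582, -2.2146)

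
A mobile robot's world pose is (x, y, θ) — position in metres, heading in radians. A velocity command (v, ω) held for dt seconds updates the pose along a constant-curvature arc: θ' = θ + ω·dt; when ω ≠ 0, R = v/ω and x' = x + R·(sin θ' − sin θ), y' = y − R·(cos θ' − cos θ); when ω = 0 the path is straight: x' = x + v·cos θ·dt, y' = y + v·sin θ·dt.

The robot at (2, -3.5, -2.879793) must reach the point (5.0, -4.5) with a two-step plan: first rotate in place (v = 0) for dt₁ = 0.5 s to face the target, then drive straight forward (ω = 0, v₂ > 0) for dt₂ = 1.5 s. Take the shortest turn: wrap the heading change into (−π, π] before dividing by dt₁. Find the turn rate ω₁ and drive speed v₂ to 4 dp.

ω₁ = 5.1161, v₂ = 2.1082

heading to target = atan2(-4.5−-3.5, 5−2) = -0.3218
Δθ = wrap(-0.3218 − -2.8798) = 2.5580; ω₁ = Δθ/dt₁ = 5.1161
distance = √((5−2)² + (-4.5−-3.5)²) = 3.1623; v₂ = distance/dt₂ = 2.1082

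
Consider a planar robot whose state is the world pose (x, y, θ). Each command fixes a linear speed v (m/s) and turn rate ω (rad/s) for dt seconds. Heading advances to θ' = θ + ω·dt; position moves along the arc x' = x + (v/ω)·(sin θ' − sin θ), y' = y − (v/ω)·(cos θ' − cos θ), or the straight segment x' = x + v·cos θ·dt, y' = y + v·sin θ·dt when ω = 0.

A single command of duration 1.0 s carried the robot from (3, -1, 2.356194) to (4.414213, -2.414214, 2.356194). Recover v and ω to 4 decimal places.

v = -2.0000, ω = 0.0000

Δθ = 2.356194 − 2.356194 = 0.000000
ω = Δθ/dt = 0.000000/1.0 = 0.0000
ω = 0 → v = (Δx·cos θ + Δy·sin θ)/dt = -2.0000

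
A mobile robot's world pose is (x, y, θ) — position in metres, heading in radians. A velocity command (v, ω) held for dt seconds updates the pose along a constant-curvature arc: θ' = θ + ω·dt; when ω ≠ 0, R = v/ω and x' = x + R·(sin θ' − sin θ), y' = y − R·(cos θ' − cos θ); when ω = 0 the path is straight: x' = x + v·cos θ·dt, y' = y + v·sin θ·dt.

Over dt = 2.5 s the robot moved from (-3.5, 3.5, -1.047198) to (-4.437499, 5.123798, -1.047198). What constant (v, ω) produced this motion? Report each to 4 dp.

v = -0.7500, ω = 0.0000

Δθ = -1.047198 − -1.047198 = 0.000000
ω = Δθ/dt = 0.000000/2.5 = 0.0000
ω = 0 → v = (Δx·cos θ + Δy·sin θ)/dt = -0.7500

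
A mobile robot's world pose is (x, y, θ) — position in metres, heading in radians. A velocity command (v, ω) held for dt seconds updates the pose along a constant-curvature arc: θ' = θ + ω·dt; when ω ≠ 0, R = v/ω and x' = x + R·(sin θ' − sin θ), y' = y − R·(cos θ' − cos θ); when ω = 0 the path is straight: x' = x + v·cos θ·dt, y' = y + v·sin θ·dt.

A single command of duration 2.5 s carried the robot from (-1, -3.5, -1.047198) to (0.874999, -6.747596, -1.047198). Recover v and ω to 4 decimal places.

v = 1.5000, ω = 0.0000

Δθ = -1.047198 − -1.047198 = 0.000000
ω = Δθ/dt = 0.000000/2.5 = 0.0000
ω = 0 → v = (Δx·cos θ + Δy·sin θ)/dt = 1.5000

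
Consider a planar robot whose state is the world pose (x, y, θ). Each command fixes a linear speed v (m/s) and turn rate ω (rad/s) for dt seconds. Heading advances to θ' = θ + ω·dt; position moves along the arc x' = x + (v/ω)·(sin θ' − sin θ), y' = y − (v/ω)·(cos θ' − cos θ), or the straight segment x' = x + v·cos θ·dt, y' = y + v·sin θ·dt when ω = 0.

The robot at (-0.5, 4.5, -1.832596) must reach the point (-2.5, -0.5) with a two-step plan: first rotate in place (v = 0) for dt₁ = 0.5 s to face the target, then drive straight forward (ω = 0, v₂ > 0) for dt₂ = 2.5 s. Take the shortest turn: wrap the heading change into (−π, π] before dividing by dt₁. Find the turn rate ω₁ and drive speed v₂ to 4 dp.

heading to target = atan2(-0.5−4.5, -2.5−-0.5) = -1.9513
Δθ = wrap(-1.9513 − -1.8326) = -0.1187; ω₁ = Δθ/dt₁ = -0.2374
distance = √((-2.5−-0.5)² + (-0.5−4.5)²) = 5.3852; v₂ = distance/dt₂ = 2.1541

ω₁ = -0.2374, v₂ = 2.1541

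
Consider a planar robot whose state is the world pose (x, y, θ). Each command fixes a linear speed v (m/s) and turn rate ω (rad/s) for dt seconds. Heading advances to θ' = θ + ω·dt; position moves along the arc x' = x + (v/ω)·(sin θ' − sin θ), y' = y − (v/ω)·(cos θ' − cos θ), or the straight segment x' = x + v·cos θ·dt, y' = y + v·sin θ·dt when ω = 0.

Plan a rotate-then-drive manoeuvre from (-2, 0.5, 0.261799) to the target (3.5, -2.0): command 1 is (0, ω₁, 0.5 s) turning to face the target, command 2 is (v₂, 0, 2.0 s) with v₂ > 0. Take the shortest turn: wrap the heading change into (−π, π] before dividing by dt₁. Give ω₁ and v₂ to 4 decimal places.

ω₁ = -1.3769, v₂ = 3.0208

heading to target = atan2(-2−0.5, 3.5−-2) = -0.4266
Δθ = wrap(-0.4266 − 0.2618) = -0.6884; ω₁ = Δθ/dt₁ = -1.3769
distance = √((3.5−-2)² + (-2−0.5)²) = 6.0415; v₂ = distance/dt₂ = 3.0208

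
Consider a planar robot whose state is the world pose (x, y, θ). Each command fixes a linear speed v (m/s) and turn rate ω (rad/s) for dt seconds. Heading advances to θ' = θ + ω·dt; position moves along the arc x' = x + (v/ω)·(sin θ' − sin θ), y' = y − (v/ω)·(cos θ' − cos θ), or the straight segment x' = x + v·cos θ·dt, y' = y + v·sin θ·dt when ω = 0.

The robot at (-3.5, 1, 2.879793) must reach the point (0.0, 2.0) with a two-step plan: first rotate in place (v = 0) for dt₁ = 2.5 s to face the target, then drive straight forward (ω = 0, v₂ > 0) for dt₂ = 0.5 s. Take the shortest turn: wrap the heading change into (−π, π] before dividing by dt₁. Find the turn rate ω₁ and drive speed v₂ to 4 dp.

heading to target = atan2(2−1, 0−-3.5) = 0.2783
Δθ = wrap(0.2783 − 2.8798) = -2.6015; ω₁ = Δθ/dt₁ = -1.0406
distance = √((0−-3.5)² + (2−1)²) = 3.6401; v₂ = distance/dt₂ = 7.2801

ω₁ = -1.0406, v₂ = 7.2801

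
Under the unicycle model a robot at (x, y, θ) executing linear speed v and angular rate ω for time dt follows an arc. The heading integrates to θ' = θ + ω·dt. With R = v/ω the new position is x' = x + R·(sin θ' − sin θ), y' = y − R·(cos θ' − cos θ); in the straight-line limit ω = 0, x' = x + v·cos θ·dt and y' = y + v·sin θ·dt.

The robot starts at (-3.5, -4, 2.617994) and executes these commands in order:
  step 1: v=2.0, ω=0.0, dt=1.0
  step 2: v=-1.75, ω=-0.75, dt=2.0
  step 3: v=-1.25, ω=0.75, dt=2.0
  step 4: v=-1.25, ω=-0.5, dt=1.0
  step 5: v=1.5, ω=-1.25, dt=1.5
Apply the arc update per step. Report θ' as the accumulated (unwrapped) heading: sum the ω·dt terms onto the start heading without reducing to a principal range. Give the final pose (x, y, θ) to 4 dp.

step 1: θ'=2.6180 (straight) → pose (-5.2321, -3.0000, 2.6180)
step 2: θ'=1.1180 (R=2.3333) → pose (-4.3005, -6.0415, 1.1180)
step 3: θ'=2.6180 (R=-1.6667) → pose (-3.6352, -8.2141, 2.6180)
step 4: θ'=2.1180 (R=2.5000) → pose (-2.7502, -9.0784, 2.1180)
step 5: θ'=0.2430 (R=-1.2000) → pose (-2.0141, -7.2893, 0.2430)

(-2.0141, -7.2893, 0.2430)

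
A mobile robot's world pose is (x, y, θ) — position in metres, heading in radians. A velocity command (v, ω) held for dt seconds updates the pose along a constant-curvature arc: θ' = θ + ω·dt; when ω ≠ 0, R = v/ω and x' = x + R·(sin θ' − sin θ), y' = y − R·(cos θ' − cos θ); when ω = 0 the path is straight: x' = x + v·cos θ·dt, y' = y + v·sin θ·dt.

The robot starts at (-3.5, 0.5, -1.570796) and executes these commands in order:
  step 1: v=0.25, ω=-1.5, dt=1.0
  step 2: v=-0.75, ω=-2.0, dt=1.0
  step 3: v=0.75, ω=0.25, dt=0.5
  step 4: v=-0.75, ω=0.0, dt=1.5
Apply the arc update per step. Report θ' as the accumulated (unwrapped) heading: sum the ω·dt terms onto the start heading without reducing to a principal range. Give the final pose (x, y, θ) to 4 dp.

(-3.4281, -0.9079, -4.9458)

step 1: θ'=-3.0708 (R=-0.1667) → pose (-3.6549, 0.3338, -3.0708)
step 2: θ'=-5.0708 (R=0.3750) → pose (-3.2772, -0.1719, -5.0708)
step 3: θ'=-4.9458 (R=3.0000) → pose (-3.1679, 0.1866, -4.9458)
step 4: θ'=-4.9458 (straight) → pose (-3.4281, -0.9079, -4.9458)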